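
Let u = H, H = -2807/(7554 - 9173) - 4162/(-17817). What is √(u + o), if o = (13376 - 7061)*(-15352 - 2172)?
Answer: I*√92080877469033084473109/28845723 ≈ 10520.0*I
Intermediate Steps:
H = 56750597/28845723 (H = -2807/(-1619) - 4162*(-1/17817) = -2807*(-1/1619) + 4162/17817 = 2807/1619 + 4162/17817 = 56750597/28845723 ≈ 1.9674)
u = 56750597/28845723 ≈ 1.9674
o = -110664060 (o = 6315*(-17524) = -110664060)
√(u + o) = √(56750597/28845723 - 110664060) = √(-3192184764064783/28845723) = I*√92080877469033084473109/28845723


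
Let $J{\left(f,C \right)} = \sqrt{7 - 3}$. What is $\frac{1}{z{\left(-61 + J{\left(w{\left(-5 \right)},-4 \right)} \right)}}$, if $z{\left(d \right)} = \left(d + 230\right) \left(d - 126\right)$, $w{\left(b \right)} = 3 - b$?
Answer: $- \frac{1}{31635} \approx -3.1611 \cdot 10^{-5}$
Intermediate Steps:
$J{\left(f,C \right)} = 2$ ($J{\left(f,C \right)} = \sqrt{4} = 2$)
$z{\left(d \right)} = \left(-126 + d\right) \left(230 + d\right)$ ($z{\left(d \right)} = \left(230 + d\right) \left(-126 + d\right) = \left(-126 + d\right) \left(230 + d\right)$)
$\frac{1}{z{\left(-61 + J{\left(w{\left(-5 \right)},-4 \right)} \right)}} = \frac{1}{-28980 + \left(-61 + 2\right)^{2} + 104 \left(-61 + 2\right)} = \frac{1}{-28980 + \left(-59\right)^{2} + 104 \left(-59\right)} = \frac{1}{-28980 + 3481 - 6136} = \frac{1}{-31635} = - \frac{1}{31635}$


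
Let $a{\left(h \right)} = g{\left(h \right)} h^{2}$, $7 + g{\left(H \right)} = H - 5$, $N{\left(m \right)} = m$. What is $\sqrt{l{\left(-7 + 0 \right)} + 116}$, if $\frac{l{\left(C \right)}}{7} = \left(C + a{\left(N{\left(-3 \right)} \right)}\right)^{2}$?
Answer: $36 \sqrt{109} \approx 375.85$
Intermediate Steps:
$g{\left(H \right)} = -12 + H$ ($g{\left(H \right)} = -7 + \left(H - 5\right) = -7 + \left(-5 + H\right) = -12 + H$)
$a{\left(h \right)} = h^{2} \left(-12 + h\right)$ ($a{\left(h \right)} = \left(-12 + h\right) h^{2} = h^{2} \left(-12 + h\right)$)
$l{\left(C \right)} = 7 \left(-135 + C\right)^{2}$ ($l{\left(C \right)} = 7 \left(C + \left(-3\right)^{2} \left(-12 - 3\right)\right)^{2} = 7 \left(C + 9 \left(-15\right)\right)^{2} = 7 \left(C - 135\right)^{2} = 7 \left(-135 + C\right)^{2}$)
$\sqrt{l{\left(-7 + 0 \right)} + 116} = \sqrt{7 \left(-135 + \left(-7 + 0\right)\right)^{2} + 116} = \sqrt{7 \left(-135 - 7\right)^{2} + 116} = \sqrt{7 \left(-142\right)^{2} + 116} = \sqrt{7 \cdot 20164 + 116} = \sqrt{141148 + 116} = \sqrt{141264} = 36 \sqrt{109}$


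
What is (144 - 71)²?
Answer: 5329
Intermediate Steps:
(144 - 71)² = 73² = 5329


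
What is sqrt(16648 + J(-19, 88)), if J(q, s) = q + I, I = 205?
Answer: sqrt(16834) ≈ 129.75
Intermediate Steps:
J(q, s) = 205 + q (J(q, s) = q + 205 = 205 + q)
sqrt(16648 + J(-19, 88)) = sqrt(16648 + (205 - 19)) = sqrt(16648 + 186) = sqrt(16834)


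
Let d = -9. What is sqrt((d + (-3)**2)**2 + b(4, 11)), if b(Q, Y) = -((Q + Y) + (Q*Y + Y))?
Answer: I*sqrt(70) ≈ 8.3666*I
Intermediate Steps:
b(Q, Y) = -Q - 2*Y - Q*Y (b(Q, Y) = -((Q + Y) + (Y + Q*Y)) = -(Q + 2*Y + Q*Y) = -Q - 2*Y - Q*Y)
sqrt((d + (-3)**2)**2 + b(4, 11)) = sqrt((-9 + (-3)**2)**2 + (-1*4 - 2*11 - 1*4*11)) = sqrt((-9 + 9)**2 + (-4 - 22 - 44)) = sqrt(0**2 - 70) = sqrt(0 - 70) = sqrt(-70) = I*sqrt(70)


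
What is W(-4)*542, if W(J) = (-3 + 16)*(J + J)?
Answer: -56368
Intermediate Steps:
W(J) = 26*J (W(J) = 13*(2*J) = 26*J)
W(-4)*542 = (26*(-4))*542 = -104*542 = -56368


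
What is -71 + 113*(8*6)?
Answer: 5353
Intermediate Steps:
-71 + 113*(8*6) = -71 + 113*48 = -71 + 5424 = 5353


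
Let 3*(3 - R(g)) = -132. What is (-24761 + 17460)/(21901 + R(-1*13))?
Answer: -7301/21948 ≈ -0.33265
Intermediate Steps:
R(g) = 47 (R(g) = 3 - ⅓*(-132) = 3 + 44 = 47)
(-24761 + 17460)/(21901 + R(-1*13)) = (-24761 + 17460)/(21901 + 47) = -7301/21948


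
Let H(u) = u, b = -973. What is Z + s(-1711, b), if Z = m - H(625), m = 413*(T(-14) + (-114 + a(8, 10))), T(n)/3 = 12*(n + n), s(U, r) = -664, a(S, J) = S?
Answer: -461371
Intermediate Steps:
T(n) = 72*n (T(n) = 3*(12*(n + n)) = 3*(12*(2*n)) = 3*(24*n) = 72*n)
m = -460082 (m = 413*(72*(-14) + (-114 + 8)) = 413*(-1008 - 106) = 413*(-1114) = -460082)
Z = -460707 (Z = -460082 - 1*625 = -460082 - 625 = -460707)
Z + s(-1711, b) = -460707 - 664 = -461371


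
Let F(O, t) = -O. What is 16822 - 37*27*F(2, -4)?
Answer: 18820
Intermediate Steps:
16822 - 37*27*F(2, -4) = 16822 - 37*27*(-1*2) = 16822 - 999*(-2) = 16822 - 1*(-1998) = 16822 + 1998 = 18820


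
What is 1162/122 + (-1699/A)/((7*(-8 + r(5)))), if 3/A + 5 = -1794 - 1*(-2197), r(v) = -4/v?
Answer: 103389227/28182 ≈ 3668.6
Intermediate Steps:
A = 3/398 (A = 3/(-5 + (-1794 - 1*(-2197))) = 3/(-5 + (-1794 + 2197)) = 3/(-5 + 403) = 3/398 ≈ 0.0075377)
1162/122 + (-1699/A)/((7*(-8 + r(5)))) = 1162/122 + (-1699/3/398)/((7*(-8 - 4/5))) = 1162*(1/122) + (-1699*398/3)/((7*(-8 - 4*⅕))) = 581/61 - 676202*1/(7*(-8 - ⅘))/3 = 581/61 - 676202/(3*(7*(-44/5))) = 581/61 - 676202/(3*(-308/5)) = 581/61 - 676202/3*(-5/308) = 581/61 + 1690505/462 = 103389227/28182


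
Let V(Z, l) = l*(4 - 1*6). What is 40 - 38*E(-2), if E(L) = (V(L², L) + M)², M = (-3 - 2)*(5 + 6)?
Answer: -98798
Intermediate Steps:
M = -55 (M = -5*11 = -55)
V(Z, l) = -2*l (V(Z, l) = l*(4 - 6) = l*(-2) = -2*l)
E(L) = (-55 - 2*L)² (E(L) = (-2*L - 55)² = (-55 - 2*L)²)
40 - 38*E(-2) = 40 - 38*(55 + 2*(-2))² = 40 - 38*(55 - 4)² = 40 - 38*51² = 40 - 38*2601 = 40 - 98838 = -98798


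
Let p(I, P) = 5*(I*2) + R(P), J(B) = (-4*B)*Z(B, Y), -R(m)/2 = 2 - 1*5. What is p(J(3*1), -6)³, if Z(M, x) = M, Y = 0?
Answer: -44361864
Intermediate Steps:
R(m) = 6 (R(m) = -2*(2 - 1*5) = -2*(2 - 5) = -2*(-3) = 6)
J(B) = -4*B² (J(B) = (-4*B)*B = -4*B²)
p(I, P) = 6 + 10*I (p(I, P) = 5*(I*2) + 6 = 5*(2*I) + 6 = 10*I + 6 = 6 + 10*I)
p(J(3*1), -6)³ = (6 + 10*(-4*(3*1)²))³ = (6 + 10*(-4*3²))³ = (6 + 10*(-4*9))³ = (6 + 10*(-36))³ = (6 - 360)³ = (-354)³ = -44361864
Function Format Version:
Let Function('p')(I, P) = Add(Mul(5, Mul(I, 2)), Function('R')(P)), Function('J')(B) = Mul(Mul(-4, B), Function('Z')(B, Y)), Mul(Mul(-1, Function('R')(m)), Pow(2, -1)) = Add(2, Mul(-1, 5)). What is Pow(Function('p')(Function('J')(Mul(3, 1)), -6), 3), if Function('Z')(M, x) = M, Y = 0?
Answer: -44361864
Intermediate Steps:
Function('R')(m) = 6 (Function('R')(m) = Mul(-2, Add(2, Mul(-1, 5))) = Mul(-2, Add(2, -5)) = Mul(-2, -3) = 6)
Function('J')(B) = Mul(-4, Pow(B, 2)) (Function('J')(B) = Mul(Mul(-4, B), B) = Mul(-4, Pow(B, 2)))
Function('p')(I, P) = Add(6, Mul(10, I)) (Function('p')(I, P) = Add(Mul(5, Mul(I, 2)), 6) = Add(Mul(5, Mul(2, I)), 6) = Add(Mul(10, I), 6) = Add(6, Mul(10, I)))
Pow(Function('p')(Function('J')(Mul(3, 1)), -6), 3) = Pow(Add(6, Mul(10, Mul(-4, Pow(Mul(3, 1), 2)))), 3) = Pow(Add(6, Mul(10, Mul(-4, Pow(3, 2)))), 3) = Pow(Add(6, Mul(10, Mul(-4, 9))), 3) = Pow(Add(6, Mul(10, -36)), 3) = Pow(Add(6, -360), 3) = Pow(-354, 3) = -44361864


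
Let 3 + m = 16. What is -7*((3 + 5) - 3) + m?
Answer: -22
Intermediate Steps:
m = 13 (m = -3 + 16 = 13)
-7*((3 + 5) - 3) + m = -7*((3 + 5) - 3) + 13 = -7*(8 - 3) + 13 = -7*5 + 13 = -35 + 13 = -22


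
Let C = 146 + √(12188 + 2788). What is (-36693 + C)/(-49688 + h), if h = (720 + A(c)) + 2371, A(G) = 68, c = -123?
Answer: 227/289 - 24*√26/46529 ≈ 0.78284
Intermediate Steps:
h = 3159 (h = (720 + 68) + 2371 = 788 + 2371 = 3159)
C = 146 + 24*√26 (C = 146 + √14976 = 146 + 24*√26 ≈ 268.38)
(-36693 + C)/(-49688 + h) = (-36693 + (146 + 24*√26))/(-49688 + 3159) = (-36547 + 24*√26)/(-46529) = (-36547 + 24*√26)*(-1/46529) = 227/289 - 24*√26/46529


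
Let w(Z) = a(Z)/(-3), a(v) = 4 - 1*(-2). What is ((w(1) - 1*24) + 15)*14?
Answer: -154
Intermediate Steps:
a(v) = 6 (a(v) = 4 + 2 = 6)
w(Z) = -2 (w(Z) = 6/(-3) = 6*(-⅓) = -2)
((w(1) - 1*24) + 15)*14 = ((-2 - 1*24) + 15)*14 = ((-2 - 24) + 15)*14 = (-26 + 15)*14 = -11*14 = -154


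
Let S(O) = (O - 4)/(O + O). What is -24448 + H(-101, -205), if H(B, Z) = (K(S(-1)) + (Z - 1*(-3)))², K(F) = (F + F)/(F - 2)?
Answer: 12416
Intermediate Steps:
S(O) = (-4 + O)/(2*O) (S(O) = (-4 + O)/((2*O)) = (-4 + O)*(1/(2*O)) = (-4 + O)/(2*O))
K(F) = 2*F/(-2 + F) (K(F) = (2*F)/(-2 + F) = 2*F/(-2 + F))
H(B, Z) = (13 + Z)² (H(B, Z) = (2*((½)*(-4 - 1)/(-1))/(-2 + (½)*(-4 - 1)/(-1)) + (Z - 1*(-3)))² = (2*((½)*(-1)*(-5))/(-2 + (½)*(-1)*(-5)) + (Z + 3))² = (2*(5/2)/(-2 + 5/2) + (3 + Z))² = (2*(5/2)/(½) + (3 + Z))² = (2*(5/2)*2 + (3 + Z))² = (10 + (3 + Z))² = (13 + Z)²)
-24448 + H(-101, -205) = -24448 + (13 - 205)² = -24448 + (-192)² = -24448 + 36864 = 12416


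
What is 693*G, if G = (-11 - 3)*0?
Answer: 0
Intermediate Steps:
G = 0 (G = -14*0 = 0)
693*G = 693*0 = 0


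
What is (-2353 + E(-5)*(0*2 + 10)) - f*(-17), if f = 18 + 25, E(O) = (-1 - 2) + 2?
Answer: -1632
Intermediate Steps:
E(O) = -1 (E(O) = -3 + 2 = -1)
f = 43
(-2353 + E(-5)*(0*2 + 10)) - f*(-17) = (-2353 - (0*2 + 10)) - 1*43*(-17) = (-2353 - (0 + 10)) - 43*(-17) = (-2353 - 1*10) + 731 = (-2353 - 10) + 731 = -2363 + 731 = -1632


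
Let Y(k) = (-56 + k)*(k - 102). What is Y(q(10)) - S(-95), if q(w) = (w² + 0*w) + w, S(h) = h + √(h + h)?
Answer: 527 - I*√190 ≈ 527.0 - 13.784*I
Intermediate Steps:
S(h) = h + √2*√h (S(h) = h + √(2*h) = h + √2*√h)
q(w) = w + w² (q(w) = (w² + 0) + w = w² + w = w + w²)
Y(k) = (-102 + k)*(-56 + k) (Y(k) = (-56 + k)*(-102 + k) = (-102 + k)*(-56 + k))
Y(q(10)) - S(-95) = (5712 + (10*(1 + 10))² - 1580*(1 + 10)) - (-95 + √2*√(-95)) = (5712 + (10*11)² - 1580*11) - (-95 + √2*(I*√95)) = (5712 + 110² - 158*110) - (-95 + I*√190) = (5712 + 12100 - 17380) + (95 - I*√190) = 432 + (95 - I*√190) = 527 - I*√190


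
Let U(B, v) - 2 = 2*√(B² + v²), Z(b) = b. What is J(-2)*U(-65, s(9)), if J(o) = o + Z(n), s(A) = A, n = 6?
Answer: 8 + 8*√4306 ≈ 532.96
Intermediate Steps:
U(B, v) = 2 + 2*√(B² + v²)
J(o) = 6 + o (J(o) = o + 6 = 6 + o)
J(-2)*U(-65, s(9)) = (6 - 2)*(2 + 2*√((-65)² + 9²)) = 4*(2 + 2*√(4225 + 81)) = 4*(2 + 2*√4306) = 8 + 8*√4306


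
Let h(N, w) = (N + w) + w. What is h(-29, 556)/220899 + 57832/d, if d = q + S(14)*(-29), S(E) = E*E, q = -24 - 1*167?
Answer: -4256222781/432593875 ≈ -9.8388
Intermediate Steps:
h(N, w) = N + 2*w
q = -191 (q = -24 - 167 = -191)
S(E) = E²
d = -5875 (d = -191 + 14²*(-29) = -191 + 196*(-29) = -191 - 5684 = -5875)
h(-29, 556)/220899 + 57832/d = (-29 + 2*556)/220899 + 57832/(-5875) = (-29 + 1112)*(1/220899) + 57832*(-1/5875) = 1083*(1/220899) - 57832/5875 = 361/73633 - 57832/5875 = -4256222781/432593875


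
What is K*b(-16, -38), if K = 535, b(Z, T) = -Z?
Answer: 8560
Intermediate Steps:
K*b(-16, -38) = 535*(-1*(-16)) = 535*16 = 8560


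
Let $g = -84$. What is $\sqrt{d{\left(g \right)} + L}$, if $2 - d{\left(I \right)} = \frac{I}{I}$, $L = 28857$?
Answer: $\sqrt{28858} \approx 169.88$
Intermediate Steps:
$d{\left(I \right)} = 1$ ($d{\left(I \right)} = 2 - \frac{I}{I} = 2 - 1 = 1$)
$\sqrt{d{\left(g \right)} + L} = \sqrt{1 + 28857} = \sqrt{28858}$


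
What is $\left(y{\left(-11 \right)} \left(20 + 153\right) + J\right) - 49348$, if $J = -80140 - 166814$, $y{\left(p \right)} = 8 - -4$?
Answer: $-294226$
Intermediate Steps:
$y{\left(p \right)} = 12$ ($y{\left(p \right)} = 8 + 4 = 12$)
$J = -246954$ ($J = -80140 - 166814 = -246954$)
$\left(y{\left(-11 \right)} \left(20 + 153\right) + J\right) - 49348 = \left(12 \left(20 + 153\right) - 246954\right) - 49348 = \left(12 \cdot 173 - 246954\right) - 49348 = \left(2076 - 246954\right) - 49348 = -244878 - 49348 = -294226$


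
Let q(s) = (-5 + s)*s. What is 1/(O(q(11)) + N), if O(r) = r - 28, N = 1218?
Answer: 1/1256 ≈ 0.00079618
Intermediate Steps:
q(s) = s*(-5 + s)
O(r) = -28 + r
1/(O(q(11)) + N) = 1/((-28 + 11*(-5 + 11)) + 1218) = 1/((-28 + 11*6) + 1218) = 1/((-28 + 66) + 1218) = 1/(38 + 1218) = 1/1256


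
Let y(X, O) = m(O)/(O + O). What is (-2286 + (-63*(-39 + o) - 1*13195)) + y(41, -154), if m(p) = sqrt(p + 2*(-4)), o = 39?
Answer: -15481 - 9*I*sqrt(2)/308 ≈ -15481.0 - 0.041324*I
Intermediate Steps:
m(p) = sqrt(-8 + p) (m(p) = sqrt(p - 8) = sqrt(-8 + p))
y(X, O) = sqrt(-8 + O)/(2*O) (y(X, O) = sqrt(-8 + O)/(O + O) = sqrt(-8 + O)/((2*O)) = (1/(2*O))*sqrt(-8 + O) = sqrt(-8 + O)/(2*O))
(-2286 + (-63*(-39 + o) - 1*13195)) + y(41, -154) = (-2286 + (-63*(-39 + 39) - 1*13195)) + (1/2)*sqrt(-8 - 154)/(-154) = (-2286 + (-63*0 - 13195)) + (1/2)*(-1/154)*sqrt(-162) = (-2286 + (0 - 13195)) + (1/2)*(-1/154)*(9*I*sqrt(2)) = (-2286 - 13195) - 9*I*sqrt(2)/308 = -15481 - 9*I*sqrt(2)/308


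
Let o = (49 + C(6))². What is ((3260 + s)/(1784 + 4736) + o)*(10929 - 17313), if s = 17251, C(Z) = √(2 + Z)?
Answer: -12550298418/815 - 1251264*√2 ≈ -1.7169e+7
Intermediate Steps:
o = (49 + 2*√2)² (o = (49 + √(2 + 6))² = (49 + √8)² = (49 + 2*√2)² ≈ 2686.2)
((3260 + s)/(1784 + 4736) + o)*(10929 - 17313) = ((3260 + 17251)/(1784 + 4736) + (2409 + 196*√2))*(10929 - 17313) = (20511/6520 + (2409 + 196*√2))*(-6384) = (15727191/6520 + 196*√2)*(-6384) = -12550298418/815 - 1251264*√2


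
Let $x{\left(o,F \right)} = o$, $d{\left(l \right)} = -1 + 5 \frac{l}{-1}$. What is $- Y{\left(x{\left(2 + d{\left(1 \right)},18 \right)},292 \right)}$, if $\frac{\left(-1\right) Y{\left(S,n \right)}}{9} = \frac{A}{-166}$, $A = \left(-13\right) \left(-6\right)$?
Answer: $- \frac{351}{83} \approx -4.2289$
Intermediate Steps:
$d{\left(l \right)} = -1 - 5 l$ ($d{\left(l \right)} = -1 + 5 l \left(-1\right) = -1 + 5 \left(- l\right) = -1 - 5 l$)
$A = 78$
$Y{\left(S,n \right)} = \frac{351}{83}$ ($Y{\left(S,n \right)} = - 9 \frac{78}{-166} = - 9 \cdot 78 \left(- \frac{1}{166}\right) = \left(-9\right) \left(- \frac{39}{83}\right) = \frac{351}{83}$)
$- Y{\left(x{\left(2 + d{\left(1 \right)},18 \right)},292 \right)} = \left(-1\right) \frac{351}{83} = - \frac{351}{83}$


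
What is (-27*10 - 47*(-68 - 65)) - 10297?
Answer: -4316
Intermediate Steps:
(-27*10 - 47*(-68 - 65)) - 10297 = (-270 - 47*(-133)) - 10297 = (-270 + 6251) - 10297 = 5981 - 10297 = -4316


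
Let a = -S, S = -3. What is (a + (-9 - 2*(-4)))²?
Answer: 4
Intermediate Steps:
a = 3 (a = -1*(-3) = 3)
(a + (-9 - 2*(-4)))² = (3 + (-9 - 2*(-4)))² = (3 + (-9 - 1*(-8)))² = (3 + (-9 + 8))² = (3 - 1)² = 2² = 4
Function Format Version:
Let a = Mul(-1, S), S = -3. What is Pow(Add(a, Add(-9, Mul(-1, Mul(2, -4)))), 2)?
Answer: 4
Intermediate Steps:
a = 3 (a = Mul(-1, -3) = 3)
Pow(Add(a, Add(-9, Mul(-1, Mul(2, -4)))), 2) = Pow(Add(3, Add(-9, Mul(-1, Mul(2, -4)))), 2) = Pow(Add(3, Add(-9, Mul(-1, -8))), 2) = Pow(Add(3, Add(-9, 8)), 2) = Pow(Add(3, -1), 2) = Pow(2, 2) = 4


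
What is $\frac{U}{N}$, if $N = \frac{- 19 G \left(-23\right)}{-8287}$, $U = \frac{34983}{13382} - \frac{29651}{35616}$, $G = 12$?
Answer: $- \frac{3518514539401}{1249680104064} \approx -2.8155$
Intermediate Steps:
$U = \frac{424582423}{238306656}$ ($U = 34983 \cdot \frac{1}{13382} - \frac{29651}{35616} = \frac{34983}{13382} - \frac{29651}{35616} = \frac{424582423}{238306656} \approx 1.7817$)
$N = - \frac{5244}{8287}$ ($N = \frac{\left(-19\right) 12 \left(-23\right)}{-8287} = \left(-228\right) \left(-23\right) \left(- \frac{1}{8287}\right) = 5244 \left(- \frac{1}{8287}\right) = - \frac{5244}{8287} \approx -0.6328$)
$\frac{U}{N} = \frac{424582423}{238306656 \left(- \frac{5244}{8287}\right)} = \frac{424582423}{238306656} \left(- \frac{8287}{5244}\right) = - \frac{3518514539401}{1249680104064}$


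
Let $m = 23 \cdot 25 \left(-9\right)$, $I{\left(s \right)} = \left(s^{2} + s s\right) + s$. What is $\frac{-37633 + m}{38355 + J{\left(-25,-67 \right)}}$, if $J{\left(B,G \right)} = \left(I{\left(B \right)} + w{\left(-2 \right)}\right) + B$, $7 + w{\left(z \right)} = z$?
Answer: $- \frac{21404}{19773} \approx -1.0825$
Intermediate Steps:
$I{\left(s \right)} = s + 2 s^{2}$ ($I{\left(s \right)} = \left(s^{2} + s^{2}\right) + s = 2 s^{2} + s = s + 2 s^{2}$)
$w{\left(z \right)} = -7 + z$
$J{\left(B,G \right)} = -9 + B + B \left(1 + 2 B\right)$ ($J{\left(B,G \right)} = \left(B \left(1 + 2 B\right) - 9\right) + B = \left(-9 + B \left(1 + 2 B\right)\right) + B = -9 + B + B \left(1 + 2 B\right)$)
$m = -5175$ ($m = 575 \left(-9\right) = -5175$)
$\frac{-37633 + m}{38355 + J{\left(-25,-67 \right)}} = \frac{-37633 - 5175}{38355 - \left(34 + 25 \left(1 + 2 \left(-25\right)\right)\right)} = - \frac{42808}{38355 - \left(34 + 25 \left(1 - 50\right)\right)} = - \frac{42808}{38355 - -1191} = - \frac{42808}{38355 + 1191} = - \frac{42808}{39546} = \left(-42808\right) \frac{1}{39546} = - \frac{21404}{19773}$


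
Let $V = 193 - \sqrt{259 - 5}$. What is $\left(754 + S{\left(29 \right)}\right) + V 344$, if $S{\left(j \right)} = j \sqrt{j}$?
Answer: $67146 - 344 \sqrt{254} + 29 \sqrt{29} \approx 61820.0$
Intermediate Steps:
$S{\left(j \right)} = j^{\frac{3}{2}}$
$V = 193 - \sqrt{254} \approx 177.06$
$\left(754 + S{\left(29 \right)}\right) + V 344 = \left(754 + 29^{\frac{3}{2}}\right) + \left(193 - \sqrt{254}\right) 344 = \left(754 + 29 \sqrt{29}\right) + \left(66392 - 344 \sqrt{254}\right) = 67146 - 344 \sqrt{254} + 29 \sqrt{29}$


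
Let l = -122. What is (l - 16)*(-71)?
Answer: 9798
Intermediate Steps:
(l - 16)*(-71) = (-122 - 16)*(-71) = -138*(-71) = 9798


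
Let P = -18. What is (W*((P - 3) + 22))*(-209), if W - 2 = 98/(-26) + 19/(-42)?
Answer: 253517/546 ≈ 464.32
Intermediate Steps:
W = -1213/546 (W = 2 + (98/(-26) + 19/(-42)) = 2 + (98*(-1/26) + 19*(-1/42)) = 2 + (-49/13 - 19/42) = 2 - 2305/546 = -1213/546 ≈ -2.2216)
(W*((P - 3) + 22))*(-209) = -1213*((-18 - 3) + 22)/546*(-209) = -1213*(-21 + 22)/546*(-209) = -1213/546*1*(-209) = -1213/546*(-209) = 253517/546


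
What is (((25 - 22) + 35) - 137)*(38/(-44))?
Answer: 171/2 ≈ 85.500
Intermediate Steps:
(((25 - 22) + 35) - 137)*(38/(-44)) = ((3 + 35) - 137)*(38*(-1/44)) = (38 - 137)*(-19/22) = -99*(-19/22) = 171/2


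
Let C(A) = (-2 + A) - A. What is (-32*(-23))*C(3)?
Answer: -1472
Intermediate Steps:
C(A) = -2
(-32*(-23))*C(3) = -32*(-23)*(-2) = 736*(-2) = -1472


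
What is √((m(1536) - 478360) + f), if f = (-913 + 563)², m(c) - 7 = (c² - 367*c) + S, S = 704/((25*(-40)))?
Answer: √899831435/25 ≈ 1199.9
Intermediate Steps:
S = -88/125 (S = 704/(-1000) = 704*(-1/1000) = -88/125 ≈ -0.70400)
m(c) = 787/125 + c² - 367*c (m(c) = 7 + ((c² - 367*c) - 88/125) = 7 + (-88/125 + c² - 367*c) = 787/125 + c² - 367*c)
f = 122500 (f = (-350)² = 122500)
√((m(1536) - 478360) + f) = √(((787/125 + 1536² - 367*1536) - 478360) + 122500) = √(((787/125 + 2359296 - 563712) - 478360) + 122500) = √((224448787/125 - 478360) + 122500) = √(164653787/125 + 122500) = √(179966287/125) = √899831435/25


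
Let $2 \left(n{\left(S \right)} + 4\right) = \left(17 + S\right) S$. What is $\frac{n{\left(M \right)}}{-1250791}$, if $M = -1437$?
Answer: $- \frac{1020266}{1250791} \approx -0.8157$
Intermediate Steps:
$n{\left(S \right)} = -4 + \frac{S \left(17 + S\right)}{2}$ ($n{\left(S \right)} = -4 + \frac{\left(17 + S\right) S}{2} = -4 + \frac{S \left(17 + S\right)}{2}$)
$\frac{n{\left(M \right)}}{-1250791} = \frac{-4 + \frac{\left(-1437\right)^{2}}{2} + \frac{17}{2} \left(-1437\right)}{-1250791} = \left(-4 + \frac{1}{2} \cdot 2064969 - \frac{24429}{2}\right) \left(- \frac{1}{1250791}\right) = \left(-4 + \frac{2064969}{2} - \frac{24429}{2}\right) \left(- \frac{1}{1250791}\right) = 1020266 \left(- \frac{1}{1250791}\right) = - \frac{1020266}{1250791}$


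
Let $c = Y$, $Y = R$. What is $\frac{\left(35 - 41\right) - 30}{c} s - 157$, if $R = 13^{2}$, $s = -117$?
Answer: $- \frac{1717}{13} \approx -132.08$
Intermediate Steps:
$R = 169$
$Y = 169$
$c = 169$
$\frac{\left(35 - 41\right) - 30}{c} s - 157 = \frac{\left(35 - 41\right) - 30}{169} \left(-117\right) - 157 = \left(-6 - 30\right) \frac{1}{169} \left(-117\right) - 157 = \left(-36\right) \frac{1}{169} \left(-117\right) - 157 = \left(- \frac{36}{169}\right) \left(-117\right) - 157 = \frac{324}{13} - 157 = - \frac{1717}{13}$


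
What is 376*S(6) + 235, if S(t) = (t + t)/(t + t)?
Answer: 611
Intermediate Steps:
S(t) = 1 (S(t) = (2*t)/((2*t)) = (2*t)*(1/(2*t)) = 1)
376*S(6) + 235 = 376*1 + 235 = 376 + 235 = 611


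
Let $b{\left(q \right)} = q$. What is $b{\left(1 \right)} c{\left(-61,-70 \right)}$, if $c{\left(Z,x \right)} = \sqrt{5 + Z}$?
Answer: $2 i \sqrt{14} \approx 7.4833 i$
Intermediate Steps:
$b{\left(1 \right)} c{\left(-61,-70 \right)} = 1 \sqrt{5 - 61} = 1 \sqrt{-56} = 1 \cdot 2 i \sqrt{14} = 2 i \sqrt{14}$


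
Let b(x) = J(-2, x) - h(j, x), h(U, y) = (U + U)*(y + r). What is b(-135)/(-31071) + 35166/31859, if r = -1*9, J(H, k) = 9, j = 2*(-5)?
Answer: 394703325/329963663 ≈ 1.1962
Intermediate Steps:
j = -10
r = -9
h(U, y) = 2*U*(-9 + y) (h(U, y) = (U + U)*(y - 9) = (2*U)*(-9 + y) = 2*U*(-9 + y))
b(x) = -171 + 20*x (b(x) = 9 - 2*(-10)*(-9 + x) = 9 - (180 - 20*x) = 9 + (-180 + 20*x) = -171 + 20*x)
b(-135)/(-31071) + 35166/31859 = (-171 + 20*(-135))/(-31071) + 35166/31859 = (-171 - 2700)*(-1/31071) + 35166*(1/31859) = -2871*(-1/31071) + 35166/31859 = 957/10357 + 35166/31859 = 394703325/329963663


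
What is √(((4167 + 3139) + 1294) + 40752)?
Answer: 2*√12338 ≈ 222.15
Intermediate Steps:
√(((4167 + 3139) + 1294) + 40752) = √((7306 + 1294) + 40752) = √(8600 + 40752) = √49352 = 2*√12338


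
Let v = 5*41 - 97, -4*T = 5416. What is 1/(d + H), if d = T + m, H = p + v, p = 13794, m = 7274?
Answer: 1/19822 ≈ 5.0449e-5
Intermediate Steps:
T = -1354 (T = -1/4*5416 = -1354)
v = 108 (v = 205 - 97 = 108)
H = 13902 (H = 13794 + 108 = 13902)
d = 5920 (d = -1354 + 7274 = 5920)
1/(d + H) = 1/(5920 + 13902) = 1/19822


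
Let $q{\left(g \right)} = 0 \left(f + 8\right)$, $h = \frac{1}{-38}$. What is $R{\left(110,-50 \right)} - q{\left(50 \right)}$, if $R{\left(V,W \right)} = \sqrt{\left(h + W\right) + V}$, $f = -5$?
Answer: $\frac{\sqrt{86602}}{38} \approx 7.7443$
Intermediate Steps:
$h = - \frac{1}{38} \approx -0.026316$
$R{\left(V,W \right)} = \sqrt{- \frac{1}{38} + V + W}$ ($R{\left(V,W \right)} = \sqrt{\left(- \frac{1}{38} + W\right) + V} = \sqrt{- \frac{1}{38} + V + W}$)
$q{\left(g \right)} = 0$ ($q{\left(g \right)} = 0 \left(-5 + 8\right) = 0 \cdot 3 = 0$)
$R{\left(110,-50 \right)} - q{\left(50 \right)} = \frac{\sqrt{-38 + 1444 \cdot 110 + 1444 \left(-50\right)}}{38} - 0 = \frac{\sqrt{-38 + 158840 - 72200}}{38} + 0 = \frac{\sqrt{86602}}{38} + 0 = \frac{\sqrt{86602}}{38}$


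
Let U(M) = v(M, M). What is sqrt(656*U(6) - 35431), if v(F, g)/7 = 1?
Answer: I*sqrt(30839) ≈ 175.61*I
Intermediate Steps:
v(F, g) = 7 (v(F, g) = 7*1 = 7)
U(M) = 7
sqrt(656*U(6) - 35431) = sqrt(656*7 - 35431) = sqrt(4592 - 35431) = sqrt(-30839) = I*sqrt(30839)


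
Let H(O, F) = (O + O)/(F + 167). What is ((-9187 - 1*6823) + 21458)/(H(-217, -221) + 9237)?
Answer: 18387/31202 ≈ 0.58929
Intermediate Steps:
H(O, F) = 2*O/(167 + F) (H(O, F) = (2*O)/(167 + F) = 2*O/(167 + F))
((-9187 - 1*6823) + 21458)/(H(-217, -221) + 9237) = ((-9187 - 1*6823) + 21458)/(2*(-217)/(167 - 221) + 9237) = ((-9187 - 6823) + 21458)/(2*(-217)/(-54) + 9237) = (-16010 + 21458)/(2*(-217)*(-1/54) + 9237) = 5448/(217/27 + 9237) = 5448/(249616/27) = 5448*(27/249616) = 18387/31202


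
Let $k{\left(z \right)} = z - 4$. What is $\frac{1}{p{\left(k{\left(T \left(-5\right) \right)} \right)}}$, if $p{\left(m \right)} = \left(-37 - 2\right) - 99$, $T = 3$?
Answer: $- \frac{1}{138} \approx -0.0072464$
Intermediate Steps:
$k{\left(z \right)} = -4 + z$
$p{\left(m \right)} = -138$ ($p{\left(m \right)} = -39 - 99 = -138$)
$\frac{1}{p{\left(k{\left(T \left(-5\right) \right)} \right)}} = \frac{1}{-138} = - \frac{1}{138}$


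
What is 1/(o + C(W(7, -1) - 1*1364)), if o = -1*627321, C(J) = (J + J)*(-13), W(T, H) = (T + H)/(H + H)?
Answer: -1/591779 ≈ -1.6898e-6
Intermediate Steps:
W(T, H) = (H + T)/(2*H) (W(T, H) = (H + T)/((2*H)) = (H + T)*(1/(2*H)) = (H + T)/(2*H))
C(J) = -26*J (C(J) = (2*J)*(-13) = -26*J)
o = -627321
1/(o + C(W(7, -1) - 1*1364)) = 1/(-627321 - 26*((½)*(-1 + 7)/(-1) - 1*1364)) = 1/(-627321 - 26*((½)*(-1)*6 - 1364)) = 1/(-627321 - 26*(-3 - 1364)) = 1/(-627321 - 26*(-1367)) = 1/(-627321 + 35542) = 1/(-591779) = -1/591779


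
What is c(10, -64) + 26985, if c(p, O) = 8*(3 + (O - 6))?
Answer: 26449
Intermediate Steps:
c(p, O) = -24 + 8*O (c(p, O) = 8*(3 + (-6 + O)) = 8*(-3 + O) = -24 + 8*O)
c(10, -64) + 26985 = (-24 + 8*(-64)) + 26985 = (-24 - 512) + 26985 = -536 + 26985 = 26449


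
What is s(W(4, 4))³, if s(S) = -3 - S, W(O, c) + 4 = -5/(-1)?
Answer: -64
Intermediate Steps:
W(O, c) = 1 (W(O, c) = -4 - 5/(-1) = -4 - 5*(-1) = -4 + 5 = 1)
s(W(4, 4))³ = (-3 - 1*1)³ = (-3 - 1)³ = (-4)³ = -64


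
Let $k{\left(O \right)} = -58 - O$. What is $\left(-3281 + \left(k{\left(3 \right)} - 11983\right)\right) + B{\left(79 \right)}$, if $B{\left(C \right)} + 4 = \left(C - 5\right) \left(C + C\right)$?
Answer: $-3637$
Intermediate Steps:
$B{\left(C \right)} = -4 + 2 C \left(-5 + C\right)$ ($B{\left(C \right)} = -4 + \left(C - 5\right) \left(C + C\right) = -4 + \left(-5 + C\right) 2 C = -4 + 2 C \left(-5 + C\right)$)
$\left(-3281 + \left(k{\left(3 \right)} - 11983\right)\right) + B{\left(79 \right)} = \left(-3281 - 12044\right) - \left(794 - 12482\right) = \left(-3281 - 12044\right) - -11688 = \left(-3281 - 12044\right) + 11688 = -15325 + 11688 = -3637$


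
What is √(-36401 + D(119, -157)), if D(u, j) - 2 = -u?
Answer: 31*I*√38 ≈ 191.1*I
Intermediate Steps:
D(u, j) = 2 - u
√(-36401 + D(119, -157)) = √(-36401 + (2 - 1*119)) = √(-36401 + (2 - 119)) = √(-36401 - 117) = √(-36518) = 31*I*√38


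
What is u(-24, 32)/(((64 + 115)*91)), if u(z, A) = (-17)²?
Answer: 289/16289 ≈ 0.017742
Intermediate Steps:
u(z, A) = 289
u(-24, 32)/(((64 + 115)*91)) = 289/(((64 + 115)*91)) = 289/((179*91)) = 289/16289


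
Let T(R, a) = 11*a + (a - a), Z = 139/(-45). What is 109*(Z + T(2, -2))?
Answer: -123061/45 ≈ -2734.7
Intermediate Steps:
Z = -139/45 (Z = 139*(-1/45) = -139/45 ≈ -3.0889)
T(R, a) = 11*a (T(R, a) = 11*a + 0 = 11*a)
109*(Z + T(2, -2)) = 109*(-139/45 + 11*(-2)) = 109*(-139/45 - 22) = 109*(-1129/45) = -123061/45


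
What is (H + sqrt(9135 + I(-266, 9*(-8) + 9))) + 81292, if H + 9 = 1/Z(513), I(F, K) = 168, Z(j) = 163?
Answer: 13249130/163 + sqrt(9303) ≈ 81380.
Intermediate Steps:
H = -1466/163 (H = -9 + 1/163 = -1466/163 ≈ -8.9939)
(H + sqrt(9135 + I(-266, 9*(-8) + 9))) + 81292 = (-1466/163 + sqrt(9135 + 168)) + 81292 = (-1466/163 + sqrt(9303)) + 81292 = 13249130/163 + sqrt(9303)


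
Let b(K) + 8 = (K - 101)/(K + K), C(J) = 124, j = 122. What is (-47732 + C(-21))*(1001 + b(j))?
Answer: -2884009326/61 ≈ -4.7279e+7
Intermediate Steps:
b(K) = -8 + (-101 + K)/(2*K) (b(K) = -8 + (K - 101)/(K + K) = -8 + (-101 + K)/((2*K)) = -8 + (-101 + K)*(1/(2*K)) = -8 + (-101 + K)/(2*K))
(-47732 + C(-21))*(1001 + b(j)) = (-47732 + 124)*(1001 + (½)*(-101 - 15*122)/122) = -47608*(1001 + (½)*(1/122)*(-101 - 1830)) = -47608*(1001 + (½)*(1/122)*(-1931)) = -47608*(1001 - 1931/244) = -47608*242313/244 = -2884009326/61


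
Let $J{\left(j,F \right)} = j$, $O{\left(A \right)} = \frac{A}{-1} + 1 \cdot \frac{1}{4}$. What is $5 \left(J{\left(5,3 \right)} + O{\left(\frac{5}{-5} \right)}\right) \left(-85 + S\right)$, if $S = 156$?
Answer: $\frac{8875}{4} \approx 2218.8$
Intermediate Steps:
$O{\left(A \right)} = \frac{1}{4} - A$ ($O{\left(A \right)} = A \left(-1\right) + 1 \cdot \frac{1}{4} = - A + \frac{1}{4} = \frac{1}{4} - A$)
$5 \left(J{\left(5,3 \right)} + O{\left(\frac{5}{-5} \right)}\right) \left(-85 + S\right) = 5 \left(5 - \left(- \frac{1}{4} + \frac{5}{-5}\right)\right) \left(-85 + 156\right) = 5 \left(5 - \left(- \frac{1}{4} + 5 \left(- \frac{1}{5}\right)\right)\right) 71 = 5 \left(5 + \left(\frac{1}{4} - -1\right)\right) 71 = 5 \left(5 + \left(\frac{1}{4} + 1\right)\right) 71 = 5 \left(5 + \frac{5}{4}\right) 71 = 5 \cdot \frac{25}{4} \cdot 71 = \frac{125}{4} \cdot 71 = \frac{8875}{4}$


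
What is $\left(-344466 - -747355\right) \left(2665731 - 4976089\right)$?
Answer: $-930817824262$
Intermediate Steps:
$\left(-344466 - -747355\right) \left(2665731 - 4976089\right) = \left(-344466 + 747355\right) \left(-2310358\right) = 402889 \left(-2310358\right) = -930817824262$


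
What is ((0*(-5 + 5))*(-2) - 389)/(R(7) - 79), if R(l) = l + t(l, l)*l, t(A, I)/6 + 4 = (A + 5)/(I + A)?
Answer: 389/204 ≈ 1.9069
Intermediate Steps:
t(A, I) = -24 + 6*(5 + A)/(A + I) (t(A, I) = -24 + 6*((A + 5)/(I + A)) = -24 + 6*((5 + A)/(A + I)) = -24 + 6*(5 + A)/(A + I))
R(l) = 15 - 20*l (R(l) = l + (6*(5 - 4*l - 3*l)/(l + l))*l = l + (6*(5 - 7*l)/((2*l)))*l = l + (6*(1/(2*l))*(5 - 7*l))*l = l + (3*(5 - 7*l)/l)*l = l + (15 - 21*l) = 15 - 20*l)
((0*(-5 + 5))*(-2) - 389)/(R(7) - 79) = ((0*(-5 + 5))*(-2) - 389)/((15 - 20*7) - 79) = ((0*0)*(-2) - 389)/((15 - 140) - 79) = (0*(-2) - 389)/(-125 - 79) = (0 - 389)/(-204) = -389*(-1/204) = 389/204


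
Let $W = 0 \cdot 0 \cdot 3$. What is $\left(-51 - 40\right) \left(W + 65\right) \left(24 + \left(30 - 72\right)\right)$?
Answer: $106470$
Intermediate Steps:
$W = 0$ ($W = 0 \cdot 3 = 0$)
$\left(-51 - 40\right) \left(W + 65\right) \left(24 + \left(30 - 72\right)\right) = \left(-51 - 40\right) \left(0 + 65\right) \left(24 + \left(30 - 72\right)\right) = \left(-91\right) 65 \left(24 + \left(30 - 72\right)\right) = - 5915 \left(24 - 42\right) = \left(-5915\right) \left(-18\right) = 106470$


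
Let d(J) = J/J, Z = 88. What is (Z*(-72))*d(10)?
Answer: -6336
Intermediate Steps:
d(J) = 1
(Z*(-72))*d(10) = (88*(-72))*1 = -6336*1 = -6336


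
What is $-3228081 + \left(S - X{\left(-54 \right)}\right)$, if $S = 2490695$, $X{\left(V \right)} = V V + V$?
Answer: $-740248$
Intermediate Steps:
$X{\left(V \right)} = V + V^{2}$ ($X{\left(V \right)} = V^{2} + V = V + V^{2}$)
$-3228081 + \left(S - X{\left(-54 \right)}\right) = -3228081 + \left(2490695 - - 54 \left(1 - 54\right)\right) = -3228081 + \left(2490695 - \left(-54\right) \left(-53\right)\right) = -3228081 + \left(2490695 - 2862\right) = -3228081 + 2487833 = -740248$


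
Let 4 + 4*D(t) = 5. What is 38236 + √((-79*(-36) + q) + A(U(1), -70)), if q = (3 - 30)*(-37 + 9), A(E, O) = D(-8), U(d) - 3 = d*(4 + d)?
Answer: 38236 + √14401/2 ≈ 38296.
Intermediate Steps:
D(t) = ¼ (D(t) = -1 + (¼)*5 = -1 + 5/4 = ¼)
U(d) = 3 + d*(4 + d)
A(E, O) = ¼
q = 756 (q = -27*(-28) = 756)
38236 + √((-79*(-36) + q) + A(U(1), -70)) = 38236 + √((-79*(-36) + 756) + ¼) = 38236 + √((2844 + 756) + ¼) = 38236 + √(3600 + ¼) = 38236 + √(14401/4) = 38236 + √14401/2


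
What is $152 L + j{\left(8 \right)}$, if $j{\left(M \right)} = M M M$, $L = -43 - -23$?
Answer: $-2528$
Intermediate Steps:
$L = -20$ ($L = -43 + 23 = -20$)
$j{\left(M \right)} = M^{3}$ ($j{\left(M \right)} = M^{2} M = M^{3}$)
$152 L + j{\left(8 \right)} = 152 \left(-20\right) + 8^{3} = -3040 + 512 = -2528$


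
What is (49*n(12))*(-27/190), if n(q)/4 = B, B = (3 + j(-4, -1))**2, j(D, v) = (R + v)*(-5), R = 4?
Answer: -381024/95 ≈ -4010.8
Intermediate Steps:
j(D, v) = -20 - 5*v (j(D, v) = (4 + v)*(-5) = -20 - 5*v)
B = 144 (B = (3 + (-20 - 5*(-1)))**2 = (3 + (-20 + 5))**2 = (3 - 15)**2 = (-12)**2 = 144)
n(q) = 576 (n(q) = 4*144 = 576)
(49*n(12))*(-27/190) = (49*576)*(-27/190) = 28224*(-27*1/190) = 28224*(-27/190) = -381024/95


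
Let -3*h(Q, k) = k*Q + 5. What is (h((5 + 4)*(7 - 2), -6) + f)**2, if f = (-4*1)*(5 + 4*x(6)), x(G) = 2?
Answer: 11881/9 ≈ 1320.1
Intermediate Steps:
h(Q, k) = -5/3 - Q*k/3 (h(Q, k) = -(k*Q + 5)/3 = -(Q*k + 5)/3 = -(5 + Q*k)/3 = -5/3 - Q*k/3)
f = -52 (f = (-4*1)*(5 + 4*2) = -4*(5 + 8) = -4*13 = -52)
(h((5 + 4)*(7 - 2), -6) + f)**2 = ((-5/3 - 1/3*(5 + 4)*(7 - 2)*(-6)) - 52)**2 = ((-5/3 - 1/3*9*5*(-6)) - 52)**2 = ((-5/3 - 1/3*45*(-6)) - 52)**2 = ((-5/3 + 90) - 52)**2 = (265/3 - 52)**2 = (109/3)**2 = 11881/9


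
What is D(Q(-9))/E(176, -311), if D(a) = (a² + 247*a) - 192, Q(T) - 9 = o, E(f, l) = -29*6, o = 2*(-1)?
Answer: -793/87 ≈ -9.1149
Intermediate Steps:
o = -2
E(f, l) = -174
Q(T) = 7 (Q(T) = 9 - 2 = 7)
D(a) = -192 + a² + 247*a
D(Q(-9))/E(176, -311) = (-192 + 7² + 247*7)/(-174) = (-192 + 49 + 1729)*(-1/174) = 1586*(-1/174) = -793/87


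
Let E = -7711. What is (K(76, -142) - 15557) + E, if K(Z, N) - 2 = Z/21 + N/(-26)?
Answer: -6349139/273 ≈ -23257.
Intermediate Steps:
K(Z, N) = 2 - N/26 + Z/21 (K(Z, N) = 2 + (Z/21 + N/(-26)) = 2 + (Z*(1/21) + N*(-1/26)) = 2 + (Z/21 - N/26) = 2 + (-N/26 + Z/21) = 2 - N/26 + Z/21)
(K(76, -142) - 15557) + E = ((2 - 1/26*(-142) + (1/21)*76) - 15557) - 7711 = ((2 + 71/13 + 76/21) - 15557) - 7711 = (3025/273 - 15557) - 7711 = -4244036/273 - 7711 = -6349139/273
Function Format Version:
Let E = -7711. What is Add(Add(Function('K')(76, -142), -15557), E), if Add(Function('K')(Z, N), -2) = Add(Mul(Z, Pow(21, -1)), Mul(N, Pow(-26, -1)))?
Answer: Rational(-6349139, 273) ≈ -23257.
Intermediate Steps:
Function('K')(Z, N) = Add(2, Mul(Rational(-1, 26), N), Mul(Rational(1, 21), Z)) (Function('K')(Z, N) = Add(2, Add(Mul(Z, Pow(21, -1)), Mul(N, Pow(-26, -1)))) = Add(2, Add(Mul(Z, Rational(1, 21)), Mul(N, Rational(-1, 26)))) = Add(2, Add(Mul(Rational(1, 21), Z), Mul(Rational(-1, 26), N))) = Add(2, Add(Mul(Rational(-1, 26), N), Mul(Rational(1, 21), Z))) = Add(2, Mul(Rational(-1, 26), N), Mul(Rational(1, 21), Z)))
Add(Add(Function('K')(76, -142), -15557), E) = Add(Add(Add(2, Mul(Rational(-1, 26), -142), Mul(Rational(1, 21), 76)), -15557), -7711) = Add(Add(Add(2, Rational(71, 13), Rational(76, 21)), -15557), -7711) = Add(Add(Rational(3025, 273), -15557), -7711) = Add(Rational(-4244036, 273), -7711) = Rational(-6349139, 273)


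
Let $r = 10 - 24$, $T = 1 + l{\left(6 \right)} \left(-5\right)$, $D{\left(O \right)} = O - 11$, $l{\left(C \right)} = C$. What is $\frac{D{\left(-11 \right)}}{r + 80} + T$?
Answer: $- \frac{88}{3} \approx -29.333$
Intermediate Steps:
$D{\left(O \right)} = -11 + O$
$T = -29$ ($T = 1 + 6 \left(-5\right) = 1 - 30 = -29$)
$r = -14$
$\frac{D{\left(-11 \right)}}{r + 80} + T = \frac{-11 - 11}{-14 + 80} - 29 = - \frac{22}{66} - 29 = \left(-22\right) \frac{1}{66} - 29 = - \frac{1}{3} - 29 = - \frac{88}{3}$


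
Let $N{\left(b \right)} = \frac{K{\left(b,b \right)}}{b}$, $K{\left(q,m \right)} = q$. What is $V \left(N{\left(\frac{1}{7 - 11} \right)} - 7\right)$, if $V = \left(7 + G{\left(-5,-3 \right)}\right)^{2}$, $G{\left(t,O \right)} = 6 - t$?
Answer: $-1944$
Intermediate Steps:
$V = 324$ ($V = \left(7 + \left(6 - -5\right)\right)^{2} = \left(7 + \left(6 + 5\right)\right)^{2} = \left(7 + 11\right)^{2} = 18^{2} = 324$)
$N{\left(b \right)} = 1$ ($N{\left(b \right)} = \frac{b}{b} = 1$)
$V \left(N{\left(\frac{1}{7 - 11} \right)} - 7\right) = 324 \left(1 - 7\right) = 324 \left(-6\right) = -1944$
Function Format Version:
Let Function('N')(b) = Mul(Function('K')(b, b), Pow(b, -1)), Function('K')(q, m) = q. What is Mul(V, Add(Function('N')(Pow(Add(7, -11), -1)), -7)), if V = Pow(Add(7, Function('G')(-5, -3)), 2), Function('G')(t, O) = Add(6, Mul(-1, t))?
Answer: -1944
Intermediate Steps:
V = 324 (V = Pow(Add(7, Add(6, Mul(-1, -5))), 2) = Pow(Add(7, Add(6, 5)), 2) = Pow(Add(7, 11), 2) = Pow(18, 2) = 324)
Function('N')(b) = 1 (Function('N')(b) = Mul(b, Pow(b, -1)) = 1)
Mul(V, Add(Function('N')(Pow(Add(7, -11), -1)), -7)) = Mul(324, Add(1, -7)) = Mul(324, -6) = -1944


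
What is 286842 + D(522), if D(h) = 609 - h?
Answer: 286929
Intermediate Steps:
286842 + D(522) = 286842 + (609 - 1*522) = 286842 + (609 - 522) = 286842 + 87 = 286929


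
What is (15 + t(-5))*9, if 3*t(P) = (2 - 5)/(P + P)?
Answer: 1359/10 ≈ 135.90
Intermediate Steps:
t(P) = -1/(2*P) (t(P) = ((2 - 5)/(P + P))/3 = (-3*1/(2*P))/3 = (-3/(2*P))/3 = -1/(2*P))
(15 + t(-5))*9 = (15 - ½/(-5))*9 = (15 - ½*(-⅕))*9 = (15 + ⅒)*9 = (151/10)*9 = 1359/10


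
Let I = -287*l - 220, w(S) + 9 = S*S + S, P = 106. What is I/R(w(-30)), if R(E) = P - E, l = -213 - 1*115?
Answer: -93916/755 ≈ -124.39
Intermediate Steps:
l = -328 (l = -213 - 115 = -328)
w(S) = -9 + S + S² (w(S) = -9 + (S*S + S) = -9 + (S² + S) = -9 + (S + S²) = -9 + S + S²)
R(E) = 106 - E
I = 93916 (I = -287*(-328) - 220 = 94136 - 220 = 93916)
I/R(w(-30)) = 93916/(106 - (-9 - 30 + (-30)²)) = 93916/(106 - (-9 - 30 + 900)) = 93916/(106 - 1*861) = 93916/(106 - 861) = 93916/(-755) = 93916*(-1/755) = -93916/755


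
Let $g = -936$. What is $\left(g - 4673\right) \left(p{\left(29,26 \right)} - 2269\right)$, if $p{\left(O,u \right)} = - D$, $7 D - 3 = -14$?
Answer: $\frac{89026048}{7} \approx 1.2718 \cdot 10^{7}$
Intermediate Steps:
$D = - \frac{11}{7}$ ($D = \frac{3}{7} + \frac{1}{7} \left(-14\right) = \frac{3}{7} - 2 = - \frac{11}{7} \approx -1.5714$)
$p{\left(O,u \right)} = \frac{11}{7}$ ($p{\left(O,u \right)} = \left(-1\right) \left(- \frac{11}{7}\right) = \frac{11}{7}$)
$\left(g - 4673\right) \left(p{\left(29,26 \right)} - 2269\right) = \left(-936 - 4673\right) \left(\frac{11}{7} - 2269\right) = \left(-5609\right) \left(- \frac{15872}{7}\right) = \frac{89026048}{7}$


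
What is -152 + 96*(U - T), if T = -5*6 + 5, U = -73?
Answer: -4760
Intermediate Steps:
T = -25 (T = -30 + 5 = -25)
-152 + 96*(U - T) = -152 + 96*(-73 - 1*(-25)) = -152 + 96*(-73 + 25) = -152 + 96*(-48) = -152 - 4608 = -4760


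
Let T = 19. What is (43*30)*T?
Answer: 24510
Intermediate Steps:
(43*30)*T = (43*30)*19 = 1290*19 = 24510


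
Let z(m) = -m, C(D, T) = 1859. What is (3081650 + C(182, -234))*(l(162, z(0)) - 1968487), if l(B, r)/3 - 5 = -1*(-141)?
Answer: -6068496803941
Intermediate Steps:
l(B, r) = 438 (l(B, r) = 15 + 3*(-1*(-141)) = 15 + 3*141 = 15 + 423 = 438)
(3081650 + C(182, -234))*(l(162, z(0)) - 1968487) = (3081650 + 1859)*(438 - 1968487) = 3083509*(-1968049) = -6068496803941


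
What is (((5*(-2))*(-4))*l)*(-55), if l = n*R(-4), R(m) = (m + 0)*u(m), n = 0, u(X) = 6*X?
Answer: 0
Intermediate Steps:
R(m) = 6*m² (R(m) = (m + 0)*(6*m) = m*(6*m) = 6*m²)
l = 0 (l = 0*(6*(-4)²) = 0*(6*16) = 0*96 = 0)
(((5*(-2))*(-4))*l)*(-55) = (((5*(-2))*(-4))*0)*(-55) = (-10*(-4)*0)*(-55) = (40*0)*(-55) = 0*(-55) = 0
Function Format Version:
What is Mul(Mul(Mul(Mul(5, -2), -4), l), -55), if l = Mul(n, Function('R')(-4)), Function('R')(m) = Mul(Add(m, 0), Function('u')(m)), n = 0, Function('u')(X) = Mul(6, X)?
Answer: 0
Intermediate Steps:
Function('R')(m) = Mul(6, Pow(m, 2)) (Function('R')(m) = Mul(Add(m, 0), Mul(6, m)) = Mul(m, Mul(6, m)) = Mul(6, Pow(m, 2)))
l = 0 (l = Mul(0, Mul(6, Pow(-4, 2))) = Mul(0, Mul(6, 16)) = Mul(0, 96) = 0)
Mul(Mul(Mul(Mul(5, -2), -4), l), -55) = Mul(Mul(Mul(Mul(5, -2), -4), 0), -55) = Mul(Mul(Mul(-10, -4), 0), -55) = Mul(Mul(40, 0), -55) = Mul(0, -55) = 0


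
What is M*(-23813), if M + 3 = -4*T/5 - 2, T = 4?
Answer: 976333/5 ≈ 1.9527e+5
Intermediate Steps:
M = -41/5 (M = -3 + (-16/5 - 2) = -3 - 26/5 = -41/5 ≈ -8.2000)
M*(-23813) = -41/5*(-23813) = 976333/5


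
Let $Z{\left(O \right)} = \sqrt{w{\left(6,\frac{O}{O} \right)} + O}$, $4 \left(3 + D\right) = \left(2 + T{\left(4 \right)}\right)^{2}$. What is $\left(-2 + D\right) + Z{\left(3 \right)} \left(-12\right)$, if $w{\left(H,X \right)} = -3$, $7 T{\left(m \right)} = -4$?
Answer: $- \frac{220}{49} \approx -4.4898$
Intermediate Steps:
$T{\left(m \right)} = - \frac{4}{7}$ ($T{\left(m \right)} = \frac{1}{7} \left(-4\right) = - \frac{4}{7}$)
$D = - \frac{122}{49}$ ($D = -3 + \frac{\left(2 - \frac{4}{7}\right)^{2}}{4} = -3 + \frac{\left(\frac{10}{7}\right)^{2}}{4} = -3 + \frac{1}{4} \cdot \frac{100}{49} = -3 + \frac{25}{49} = - \frac{122}{49} \approx -2.4898$)
$Z{\left(O \right)} = \sqrt{-3 + O}$
$\left(-2 + D\right) + Z{\left(3 \right)} \left(-12\right) = \left(-2 - \frac{122}{49}\right) + \sqrt{-3 + 3} \left(-12\right) = - \frac{220}{49} + \sqrt{0} \left(-12\right) = - \frac{220}{49} + 0 \left(-12\right) = - \frac{220}{49} + 0 = - \frac{220}{49}$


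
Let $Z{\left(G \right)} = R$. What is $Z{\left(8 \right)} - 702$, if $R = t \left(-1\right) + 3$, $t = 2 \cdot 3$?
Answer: $-705$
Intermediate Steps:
$t = 6$
$R = -3$ ($R = 6 \left(-1\right) + 3 = -6 + 3 = -3$)
$Z{\left(G \right)} = -3$
$Z{\left(8 \right)} - 702 = -3 - 702 = -705$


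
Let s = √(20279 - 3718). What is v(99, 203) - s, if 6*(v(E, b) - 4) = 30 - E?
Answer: -15/2 - √16561 ≈ -136.19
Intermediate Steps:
v(E, b) = 9 - E/6 (v(E, b) = 4 + (30 - E)/6 = 4 + (5 - E/6) = 9 - E/6)
s = √16561 ≈ 128.69
v(99, 203) - s = (9 - ⅙*99) - √16561 = (9 - 33/2) - √16561 = -15/2 - √16561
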